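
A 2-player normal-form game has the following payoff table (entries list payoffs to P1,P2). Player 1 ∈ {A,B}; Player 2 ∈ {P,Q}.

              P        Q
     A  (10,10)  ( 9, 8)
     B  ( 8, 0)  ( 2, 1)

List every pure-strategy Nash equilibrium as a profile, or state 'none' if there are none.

PSNE = {(A,P)}

(A,P): NE
(A,Q): not NE [P2→P gives 10>8]
(B,P): not NE [P1→A gives 10>8; P2→Q gives 1>0]
(B,Q): not NE [P1→A gives 9>2]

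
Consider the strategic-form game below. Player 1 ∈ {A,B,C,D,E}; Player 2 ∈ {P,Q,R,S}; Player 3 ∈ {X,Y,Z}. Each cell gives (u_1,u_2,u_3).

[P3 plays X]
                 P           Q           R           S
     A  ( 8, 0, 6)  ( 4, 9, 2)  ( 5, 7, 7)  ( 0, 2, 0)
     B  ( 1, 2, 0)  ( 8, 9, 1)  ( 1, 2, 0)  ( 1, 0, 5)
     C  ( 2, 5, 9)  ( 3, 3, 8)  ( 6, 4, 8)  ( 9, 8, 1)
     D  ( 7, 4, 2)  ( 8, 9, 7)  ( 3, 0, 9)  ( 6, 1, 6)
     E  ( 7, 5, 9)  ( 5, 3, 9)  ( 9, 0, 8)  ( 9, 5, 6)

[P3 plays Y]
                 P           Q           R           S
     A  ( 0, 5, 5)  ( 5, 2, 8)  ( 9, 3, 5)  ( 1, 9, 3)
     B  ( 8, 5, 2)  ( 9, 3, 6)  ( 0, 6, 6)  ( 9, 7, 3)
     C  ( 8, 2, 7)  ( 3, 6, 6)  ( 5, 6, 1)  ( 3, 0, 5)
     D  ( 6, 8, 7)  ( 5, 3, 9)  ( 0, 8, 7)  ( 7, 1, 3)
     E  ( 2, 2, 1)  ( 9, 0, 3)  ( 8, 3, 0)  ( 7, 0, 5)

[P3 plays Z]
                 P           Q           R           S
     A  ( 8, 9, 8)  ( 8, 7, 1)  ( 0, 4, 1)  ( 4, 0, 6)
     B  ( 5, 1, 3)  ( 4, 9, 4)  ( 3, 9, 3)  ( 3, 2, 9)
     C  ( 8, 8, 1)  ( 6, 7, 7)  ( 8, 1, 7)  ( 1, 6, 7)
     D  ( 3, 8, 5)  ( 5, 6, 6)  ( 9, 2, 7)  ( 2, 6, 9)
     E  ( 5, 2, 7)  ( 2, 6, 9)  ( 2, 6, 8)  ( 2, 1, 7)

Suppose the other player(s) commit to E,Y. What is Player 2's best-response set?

argmax u_2 = {R}

u_2(P vs E,Y) = 2
u_2(Q vs E,Y) = 0
u_2(R vs E,Y) = 3
u_2(S vs E,Y) = 0
max payoff 3 at {R}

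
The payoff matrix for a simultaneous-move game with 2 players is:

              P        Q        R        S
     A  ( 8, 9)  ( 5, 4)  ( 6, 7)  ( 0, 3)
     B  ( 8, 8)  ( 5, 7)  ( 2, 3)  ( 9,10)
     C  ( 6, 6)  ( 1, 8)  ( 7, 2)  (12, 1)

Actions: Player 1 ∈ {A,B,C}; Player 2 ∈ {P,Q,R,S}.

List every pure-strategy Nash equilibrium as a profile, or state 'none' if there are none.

(A,P): NE
(A,Q): not NE [P2→P gives 9>4]
(A,R): not NE [P1→C gives 7>6; P2→P gives 9>7]
(A,S): not NE [P1→C gives 12>0; P2→P gives 9>3]
(B,P): not NE [P2→S gives 10>8]
(B,Q): not NE [P2→S gives 10>7]
(B,R): not NE [P1→C gives 7>2; P2→S gives 10>3]
(B,S): not NE [P1→C gives 12>9]
(C,P): not NE [P1→B gives 8>6; P2→Q gives 8>6]
(C,Q): not NE [P1→B gives 5>1]
(C,R): not NE [P2→Q gives 8>2]
(C,S): not NE [P2→Q gives 8>1]

PSNE = {(A,P)}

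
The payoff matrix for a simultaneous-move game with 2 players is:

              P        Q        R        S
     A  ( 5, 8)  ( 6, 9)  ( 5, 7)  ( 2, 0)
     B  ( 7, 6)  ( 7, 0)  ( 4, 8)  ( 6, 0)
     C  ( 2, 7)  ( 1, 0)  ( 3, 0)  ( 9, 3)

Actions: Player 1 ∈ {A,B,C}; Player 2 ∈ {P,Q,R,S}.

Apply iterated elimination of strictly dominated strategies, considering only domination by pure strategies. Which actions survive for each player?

IESDS → P1:{A,B} P2:{P,Q,R}

P2 drop S (P beats it: A:8>0 B:6>0 C:7>3)
P1 drop C (A beats it: P:5>2 Q:6>1 R:5>3)
P1→{A,B} P2→{P,Q,R}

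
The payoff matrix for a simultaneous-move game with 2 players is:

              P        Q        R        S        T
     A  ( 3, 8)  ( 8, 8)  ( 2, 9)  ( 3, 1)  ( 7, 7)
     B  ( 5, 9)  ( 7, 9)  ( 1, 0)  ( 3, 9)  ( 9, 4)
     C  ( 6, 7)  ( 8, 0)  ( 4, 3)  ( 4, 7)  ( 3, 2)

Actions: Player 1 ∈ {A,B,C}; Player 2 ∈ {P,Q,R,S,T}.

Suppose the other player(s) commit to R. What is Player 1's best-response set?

argmax u_1 = {C}

u_1(A vs R) = 2
u_1(B vs R) = 1
u_1(C vs R) = 4
max payoff 4 at {C}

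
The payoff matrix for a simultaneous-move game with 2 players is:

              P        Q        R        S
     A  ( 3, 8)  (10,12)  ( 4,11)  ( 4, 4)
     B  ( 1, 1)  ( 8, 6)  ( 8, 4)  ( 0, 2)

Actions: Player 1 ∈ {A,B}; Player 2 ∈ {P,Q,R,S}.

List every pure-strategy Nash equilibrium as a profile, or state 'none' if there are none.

(A,P): not NE [P2→Q gives 12>8]
(A,Q): NE
(A,R): not NE [P1→B gives 8>4; P2→Q gives 12>11]
(A,S): not NE [P2→Q gives 12>4]
(B,P): not NE [P1→A gives 3>1; P2→Q gives 6>1]
(B,Q): not NE [P1→A gives 10>8]
(B,R): not NE [P2→Q gives 6>4]
(B,S): not NE [P1→A gives 4>0; P2→Q gives 6>2]

Nash profiles: (A,Q)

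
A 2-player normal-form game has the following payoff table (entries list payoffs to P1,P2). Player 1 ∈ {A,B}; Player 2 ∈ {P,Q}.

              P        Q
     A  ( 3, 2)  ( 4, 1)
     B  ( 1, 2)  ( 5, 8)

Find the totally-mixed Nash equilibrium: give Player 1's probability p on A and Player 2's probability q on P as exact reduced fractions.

P1 indiff ⇒ q·3+(1-q)·4 = q·1+(1-q)·5 ⇒ q(2) = (1-q)(1) ⇒ q = 1/3
P2 indiff ⇒ p·2+(1-p)·2 = p·1+(1-p)·8 ⇒ p(1) = (1-p)(6) ⇒ p = 6/7

(p,q) = (6/7, 1/3)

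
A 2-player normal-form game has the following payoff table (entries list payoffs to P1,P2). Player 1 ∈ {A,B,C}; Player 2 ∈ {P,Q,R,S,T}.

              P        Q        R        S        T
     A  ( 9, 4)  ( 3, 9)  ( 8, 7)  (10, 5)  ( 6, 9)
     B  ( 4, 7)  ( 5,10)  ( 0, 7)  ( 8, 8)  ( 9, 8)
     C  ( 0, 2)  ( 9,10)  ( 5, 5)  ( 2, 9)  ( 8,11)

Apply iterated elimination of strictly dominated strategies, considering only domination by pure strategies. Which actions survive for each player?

IESDS → P1:{B,C} P2:{Q,T}

P2 drop P (Q beats it: A:9>4 B:10>7 C:10>2)
P2 drop R (Q beats it: A:9>7 B:10>7 C:10>5)
P2 drop S (Q beats it: A:9>5 B:10>8 C:10>9)
P1 drop A (B beats it: Q:5>3 T:9>6)
P1→{B,C} P2→{Q,T}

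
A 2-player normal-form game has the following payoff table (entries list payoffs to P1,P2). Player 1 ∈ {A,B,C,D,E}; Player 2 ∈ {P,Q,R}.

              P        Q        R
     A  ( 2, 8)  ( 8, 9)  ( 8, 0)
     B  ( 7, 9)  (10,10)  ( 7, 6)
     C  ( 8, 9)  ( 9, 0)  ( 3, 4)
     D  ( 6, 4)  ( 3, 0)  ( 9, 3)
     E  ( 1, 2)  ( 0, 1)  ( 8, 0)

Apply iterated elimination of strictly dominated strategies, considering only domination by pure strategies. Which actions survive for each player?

Survivors P1:{B,C} P2:{P,Q}

P1 drop E (D beats it: P:6>1 Q:3>0 R:9>8)
P2 drop R (P beats it: A:8>0 B:9>6 C:9>4 D:4>3)
P1 drop A (B beats it: P:7>2 Q:10>8)
P1 drop D (B beats it: P:7>6 Q:10>3)
P1→{B,C} P2→{P,Q}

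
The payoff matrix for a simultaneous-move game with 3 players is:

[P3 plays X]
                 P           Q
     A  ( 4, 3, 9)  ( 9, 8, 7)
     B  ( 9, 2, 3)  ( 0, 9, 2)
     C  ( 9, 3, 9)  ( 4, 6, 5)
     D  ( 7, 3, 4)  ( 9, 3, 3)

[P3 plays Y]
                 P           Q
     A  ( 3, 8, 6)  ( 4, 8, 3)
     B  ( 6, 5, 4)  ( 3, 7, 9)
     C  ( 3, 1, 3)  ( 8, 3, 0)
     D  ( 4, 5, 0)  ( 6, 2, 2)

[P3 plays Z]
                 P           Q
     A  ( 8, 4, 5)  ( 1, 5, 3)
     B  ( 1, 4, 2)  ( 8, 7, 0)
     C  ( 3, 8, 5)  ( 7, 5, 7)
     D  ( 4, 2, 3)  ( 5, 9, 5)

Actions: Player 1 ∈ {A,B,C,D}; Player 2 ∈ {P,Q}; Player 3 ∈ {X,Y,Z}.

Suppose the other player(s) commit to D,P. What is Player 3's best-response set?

P3 best: {X}

u_3(X vs D,P) = 4
u_3(Y vs D,P) = 0
u_3(Z vs D,P) = 3
max payoff 4 at {X}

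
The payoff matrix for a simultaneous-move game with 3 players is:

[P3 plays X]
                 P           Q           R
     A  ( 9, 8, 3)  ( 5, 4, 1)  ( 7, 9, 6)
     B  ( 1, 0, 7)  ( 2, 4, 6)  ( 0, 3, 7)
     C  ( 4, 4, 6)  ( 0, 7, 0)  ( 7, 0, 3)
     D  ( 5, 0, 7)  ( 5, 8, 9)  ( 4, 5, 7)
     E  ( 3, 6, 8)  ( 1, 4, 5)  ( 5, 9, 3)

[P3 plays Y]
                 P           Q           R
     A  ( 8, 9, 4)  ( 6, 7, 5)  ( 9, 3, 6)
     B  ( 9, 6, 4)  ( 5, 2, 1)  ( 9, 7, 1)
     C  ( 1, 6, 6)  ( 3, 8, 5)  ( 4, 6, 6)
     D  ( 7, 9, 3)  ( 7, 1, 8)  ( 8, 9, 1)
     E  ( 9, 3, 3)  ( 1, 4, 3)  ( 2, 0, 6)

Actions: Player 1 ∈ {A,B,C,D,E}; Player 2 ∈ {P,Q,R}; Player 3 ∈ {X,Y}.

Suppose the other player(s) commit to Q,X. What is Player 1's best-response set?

u_1(A vs Q,X) = 5
u_1(B vs Q,X) = 2
u_1(C vs Q,X) = 0
u_1(D vs Q,X) = 5
u_1(E vs Q,X) = 1
max payoff 5 at {A,D}

P1 best: {A,D}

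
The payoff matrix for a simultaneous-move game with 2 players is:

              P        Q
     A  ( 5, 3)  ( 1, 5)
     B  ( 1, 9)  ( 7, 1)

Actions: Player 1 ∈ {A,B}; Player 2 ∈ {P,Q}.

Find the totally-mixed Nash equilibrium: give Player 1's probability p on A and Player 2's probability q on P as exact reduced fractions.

P1 indiff ⇒ q·5+(1-q)·1 = q·1+(1-q)·7 ⇒ q(4) = (1-q)(6) ⇒ q = 3/5
P2 indiff ⇒ p·3+(1-p)·9 = p·5+(1-p)·1 ⇒ p(-2) = (1-p)(-8) ⇒ p = 4/5

P1 mixes 4/5 on A; P2 mixes 3/5 on P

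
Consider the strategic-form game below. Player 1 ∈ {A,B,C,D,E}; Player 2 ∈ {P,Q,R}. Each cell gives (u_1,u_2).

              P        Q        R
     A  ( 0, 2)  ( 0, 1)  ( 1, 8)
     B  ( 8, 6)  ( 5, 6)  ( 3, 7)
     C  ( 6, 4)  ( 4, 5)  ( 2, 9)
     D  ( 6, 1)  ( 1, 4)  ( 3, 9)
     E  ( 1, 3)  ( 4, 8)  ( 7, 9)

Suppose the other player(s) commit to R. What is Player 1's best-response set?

u_1(A vs R) = 1
u_1(B vs R) = 3
u_1(C vs R) = 2
u_1(D vs R) = 3
u_1(E vs R) = 7
max payoff 7 at {E}

BR_1 = {E}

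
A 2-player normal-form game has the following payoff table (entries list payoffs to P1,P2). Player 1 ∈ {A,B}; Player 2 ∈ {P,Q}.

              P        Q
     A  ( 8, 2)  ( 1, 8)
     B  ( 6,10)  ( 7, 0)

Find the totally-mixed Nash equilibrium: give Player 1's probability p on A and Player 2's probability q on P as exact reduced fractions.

P1 indiff ⇒ q·8+(1-q)·1 = q·6+(1-q)·7 ⇒ q(2) = (1-q)(6) ⇒ q = 3/4
P2 indiff ⇒ p·2+(1-p)·10 = p·8+(1-p)·0 ⇒ p(-6) = (1-p)(-10) ⇒ p = 5/8

(p,q) = (5/8, 3/4)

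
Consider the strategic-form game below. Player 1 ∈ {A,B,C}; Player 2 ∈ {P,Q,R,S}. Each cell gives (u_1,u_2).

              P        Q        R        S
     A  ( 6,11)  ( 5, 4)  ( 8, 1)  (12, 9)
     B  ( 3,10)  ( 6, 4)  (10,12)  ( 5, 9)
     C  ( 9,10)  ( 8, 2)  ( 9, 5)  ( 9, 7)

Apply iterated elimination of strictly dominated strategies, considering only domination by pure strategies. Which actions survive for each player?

IESDS → P1:{B,C} P2:{P,R}

P2 drop Q (P beats it: A:11>4 B:10>4 C:10>2)
P2 drop S (P beats it: A:11>9 B:10>9 C:10>7)
P1 drop A (C beats it: P:9>6 R:9>8)
P1→{B,C} P2→{P,R}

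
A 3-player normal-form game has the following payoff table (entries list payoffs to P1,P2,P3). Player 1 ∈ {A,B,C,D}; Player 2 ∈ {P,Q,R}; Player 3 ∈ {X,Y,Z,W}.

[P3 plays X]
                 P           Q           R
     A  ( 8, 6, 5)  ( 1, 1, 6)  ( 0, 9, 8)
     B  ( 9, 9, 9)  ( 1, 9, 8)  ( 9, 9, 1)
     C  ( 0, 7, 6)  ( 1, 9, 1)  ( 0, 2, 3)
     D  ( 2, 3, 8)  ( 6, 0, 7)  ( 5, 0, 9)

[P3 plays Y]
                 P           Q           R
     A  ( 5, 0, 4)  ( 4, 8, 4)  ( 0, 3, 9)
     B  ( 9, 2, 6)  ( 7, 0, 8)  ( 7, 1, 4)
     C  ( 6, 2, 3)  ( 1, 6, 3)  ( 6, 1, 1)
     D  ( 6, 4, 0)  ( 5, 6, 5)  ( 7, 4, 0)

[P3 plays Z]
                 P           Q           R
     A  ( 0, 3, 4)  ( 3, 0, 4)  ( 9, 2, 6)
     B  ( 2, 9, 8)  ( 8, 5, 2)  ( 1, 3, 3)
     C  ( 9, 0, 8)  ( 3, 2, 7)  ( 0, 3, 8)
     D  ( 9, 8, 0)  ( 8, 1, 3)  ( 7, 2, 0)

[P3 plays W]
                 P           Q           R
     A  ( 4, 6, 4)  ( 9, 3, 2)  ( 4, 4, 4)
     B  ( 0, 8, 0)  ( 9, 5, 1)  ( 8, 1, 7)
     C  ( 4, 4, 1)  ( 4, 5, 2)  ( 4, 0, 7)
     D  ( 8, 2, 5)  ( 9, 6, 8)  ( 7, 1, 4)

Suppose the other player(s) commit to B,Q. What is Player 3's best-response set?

u_3(X vs B,Q) = 8
u_3(Y vs B,Q) = 8
u_3(Z vs B,Q) = 2
u_3(W vs B,Q) = 1
max payoff 8 at {X,Y}

argmax u_3 = {X,Y}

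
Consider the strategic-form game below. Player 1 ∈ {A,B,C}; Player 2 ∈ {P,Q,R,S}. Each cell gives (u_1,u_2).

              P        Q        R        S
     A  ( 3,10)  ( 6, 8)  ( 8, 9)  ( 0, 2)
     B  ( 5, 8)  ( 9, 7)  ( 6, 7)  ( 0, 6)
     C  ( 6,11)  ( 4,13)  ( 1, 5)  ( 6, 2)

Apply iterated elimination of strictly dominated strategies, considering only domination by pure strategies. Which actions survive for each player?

IESDS → P1:{B,C} P2:{P,Q}

P2 drop R (P beats it: A:10>9 B:8>7 C:11>5)
P2 drop S (P beats it: A:10>2 B:8>6 C:11>2)
P1 drop A (B beats it: P:5>3 Q:9>6)
P1→{B,C} P2→{P,Q}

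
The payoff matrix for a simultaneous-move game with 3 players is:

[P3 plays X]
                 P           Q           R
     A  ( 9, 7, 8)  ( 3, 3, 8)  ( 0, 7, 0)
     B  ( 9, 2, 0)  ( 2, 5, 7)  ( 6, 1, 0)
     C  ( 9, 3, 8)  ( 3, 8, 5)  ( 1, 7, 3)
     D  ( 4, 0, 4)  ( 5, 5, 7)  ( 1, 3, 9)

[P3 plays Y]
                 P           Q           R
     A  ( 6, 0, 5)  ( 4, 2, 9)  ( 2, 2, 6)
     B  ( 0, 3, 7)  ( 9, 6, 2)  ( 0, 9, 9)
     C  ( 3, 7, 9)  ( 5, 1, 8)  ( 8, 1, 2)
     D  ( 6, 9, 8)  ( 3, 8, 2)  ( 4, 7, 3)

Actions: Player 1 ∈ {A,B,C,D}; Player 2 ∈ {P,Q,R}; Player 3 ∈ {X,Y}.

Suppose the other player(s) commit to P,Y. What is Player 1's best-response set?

BR_1 = {A,D}

u_1(A vs P,Y) = 6
u_1(B vs P,Y) = 0
u_1(C vs P,Y) = 3
u_1(D vs P,Y) = 6
max payoff 6 at {A,D}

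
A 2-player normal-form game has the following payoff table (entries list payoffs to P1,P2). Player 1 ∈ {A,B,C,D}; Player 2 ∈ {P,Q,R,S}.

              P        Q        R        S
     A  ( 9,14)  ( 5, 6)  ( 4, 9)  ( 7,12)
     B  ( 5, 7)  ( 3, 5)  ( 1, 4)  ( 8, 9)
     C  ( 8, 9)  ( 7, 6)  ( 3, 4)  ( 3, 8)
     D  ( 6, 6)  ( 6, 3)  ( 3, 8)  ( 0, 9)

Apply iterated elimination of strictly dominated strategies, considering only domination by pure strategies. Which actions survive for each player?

IESDS → P1:{A,B} P2:{P,S}

P2 drop Q (P beats it: A:14>6 B:7>5 C:9>6 D:6>3)
P1 drop C (A beats it: P:9>8 R:4>3 S:7>3)
P1 drop D (A beats it: P:9>6 R:4>3 S:7>0)
P2 drop R (P beats it: A:14>9 B:7>4)
P1→{A,B} P2→{P,S}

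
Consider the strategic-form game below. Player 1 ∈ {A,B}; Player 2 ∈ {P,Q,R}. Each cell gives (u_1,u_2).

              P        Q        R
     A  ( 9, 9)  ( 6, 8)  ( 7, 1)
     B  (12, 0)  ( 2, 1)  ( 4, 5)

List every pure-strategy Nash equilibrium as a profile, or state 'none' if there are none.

Equilibria: none

(A,P): not NE [P1→B gives 12>9]
(A,Q): not NE [P2→P gives 9>8]
(A,R): not NE [P2→P gives 9>1]
(B,P): not NE [P2→R gives 5>0]
(B,Q): not NE [P1→A gives 6>2; P2→R gives 5>1]
(B,R): not NE [P1→A gives 7>4]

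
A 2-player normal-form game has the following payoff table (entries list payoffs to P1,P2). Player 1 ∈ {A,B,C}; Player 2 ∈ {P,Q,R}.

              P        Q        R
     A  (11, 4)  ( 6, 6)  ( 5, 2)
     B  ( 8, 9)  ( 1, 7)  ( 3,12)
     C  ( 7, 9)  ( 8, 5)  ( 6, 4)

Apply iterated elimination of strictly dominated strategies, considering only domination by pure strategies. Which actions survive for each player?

IESDS → P1:{A,C} P2:{P,Q}

P1 drop B (A beats it: P:11>8 Q:6>1 R:5>3)
P2 drop R (P beats it: A:4>2 C:9>4)
P1→{A,C} P2→{P,Q}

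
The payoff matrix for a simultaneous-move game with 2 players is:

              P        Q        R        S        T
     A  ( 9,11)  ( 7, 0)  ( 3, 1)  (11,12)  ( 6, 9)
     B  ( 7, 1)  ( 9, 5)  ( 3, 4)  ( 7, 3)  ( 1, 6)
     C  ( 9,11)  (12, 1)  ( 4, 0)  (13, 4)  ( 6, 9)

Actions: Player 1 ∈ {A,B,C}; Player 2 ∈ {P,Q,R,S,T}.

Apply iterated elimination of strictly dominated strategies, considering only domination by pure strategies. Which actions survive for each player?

P1 drop B (C beats it: P:9>7 Q:12>9 R:4>3 S:13>7 T:6>1)
P2 drop Q (P beats it: A:11>0 C:11>1)
P2 drop R (P beats it: A:11>1 C:11>0)
P2 drop T (P beats it: A:11>9 C:11>9)
P1→{A,C} P2→{P,S}

Survivors P1:{A,C} P2:{P,S}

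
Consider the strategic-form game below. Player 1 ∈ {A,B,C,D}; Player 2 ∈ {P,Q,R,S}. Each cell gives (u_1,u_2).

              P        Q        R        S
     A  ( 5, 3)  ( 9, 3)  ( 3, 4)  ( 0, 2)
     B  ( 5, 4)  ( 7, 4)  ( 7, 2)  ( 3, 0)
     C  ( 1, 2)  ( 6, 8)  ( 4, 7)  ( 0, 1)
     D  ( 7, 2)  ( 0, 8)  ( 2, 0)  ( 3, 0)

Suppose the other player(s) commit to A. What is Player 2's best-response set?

argmax u_2 = {R}

u_2(P vs A) = 3
u_2(Q vs A) = 3
u_2(R vs A) = 4
u_2(S vs A) = 2
max payoff 4 at {R}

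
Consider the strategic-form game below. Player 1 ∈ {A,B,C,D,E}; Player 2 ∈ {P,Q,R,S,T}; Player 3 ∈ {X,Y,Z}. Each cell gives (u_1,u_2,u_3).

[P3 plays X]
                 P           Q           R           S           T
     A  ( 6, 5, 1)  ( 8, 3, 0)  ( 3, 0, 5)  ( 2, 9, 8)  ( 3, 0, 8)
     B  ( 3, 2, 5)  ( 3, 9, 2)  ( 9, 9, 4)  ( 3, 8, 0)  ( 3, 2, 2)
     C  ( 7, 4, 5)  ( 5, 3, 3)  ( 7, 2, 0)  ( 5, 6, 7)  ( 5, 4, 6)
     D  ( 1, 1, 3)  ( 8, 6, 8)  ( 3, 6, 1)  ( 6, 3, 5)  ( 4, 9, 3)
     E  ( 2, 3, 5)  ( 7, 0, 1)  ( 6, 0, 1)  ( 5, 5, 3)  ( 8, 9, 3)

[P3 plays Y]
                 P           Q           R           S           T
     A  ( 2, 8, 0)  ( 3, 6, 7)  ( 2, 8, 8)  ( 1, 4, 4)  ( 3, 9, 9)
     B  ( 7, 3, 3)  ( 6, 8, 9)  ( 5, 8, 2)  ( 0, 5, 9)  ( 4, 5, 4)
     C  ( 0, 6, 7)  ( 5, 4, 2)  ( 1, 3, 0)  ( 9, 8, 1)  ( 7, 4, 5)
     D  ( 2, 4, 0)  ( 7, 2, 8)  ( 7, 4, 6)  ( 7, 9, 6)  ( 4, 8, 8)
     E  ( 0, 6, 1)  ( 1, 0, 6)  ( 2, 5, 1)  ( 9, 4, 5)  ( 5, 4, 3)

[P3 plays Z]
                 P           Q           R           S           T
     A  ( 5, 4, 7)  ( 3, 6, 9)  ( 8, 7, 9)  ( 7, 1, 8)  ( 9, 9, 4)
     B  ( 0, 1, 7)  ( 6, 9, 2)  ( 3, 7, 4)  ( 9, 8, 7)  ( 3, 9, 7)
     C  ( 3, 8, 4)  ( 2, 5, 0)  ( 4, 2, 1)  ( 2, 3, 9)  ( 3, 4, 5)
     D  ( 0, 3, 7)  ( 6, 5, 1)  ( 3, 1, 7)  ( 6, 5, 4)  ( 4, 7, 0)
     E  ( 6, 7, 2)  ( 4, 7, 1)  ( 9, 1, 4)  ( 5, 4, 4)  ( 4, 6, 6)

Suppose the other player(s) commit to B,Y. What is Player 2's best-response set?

argmax u_2 = {Q,R}

u_2(P vs B,Y) = 3
u_2(Q vs B,Y) = 8
u_2(R vs B,Y) = 8
u_2(S vs B,Y) = 5
u_2(T vs B,Y) = 5
max payoff 8 at {Q,R}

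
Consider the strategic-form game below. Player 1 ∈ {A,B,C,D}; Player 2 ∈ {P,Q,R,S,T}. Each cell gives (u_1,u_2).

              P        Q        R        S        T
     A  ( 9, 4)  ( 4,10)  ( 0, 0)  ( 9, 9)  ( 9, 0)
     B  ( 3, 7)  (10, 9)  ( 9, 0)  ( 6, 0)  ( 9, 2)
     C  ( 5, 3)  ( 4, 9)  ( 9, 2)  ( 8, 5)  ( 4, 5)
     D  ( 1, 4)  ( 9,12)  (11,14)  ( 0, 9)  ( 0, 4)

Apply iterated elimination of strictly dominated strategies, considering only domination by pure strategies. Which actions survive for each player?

P2 drop P (Q beats it: A:10>4 B:9>7 C:9>3 D:12>4)
P2 drop S (Q beats it: A:10>9 B:9>0 C:9>5 D:12>9)
P2 drop T (Q beats it: A:10>0 B:9>2 C:9>5 D:12>4)
P1 drop A (B beats it: Q:10>4 R:9>0)
P1 drop C (D beats it: Q:9>4 R:11>9)
P1→{B,D} P2→{Q,R}

Survivors P1:{B,D} P2:{Q,R}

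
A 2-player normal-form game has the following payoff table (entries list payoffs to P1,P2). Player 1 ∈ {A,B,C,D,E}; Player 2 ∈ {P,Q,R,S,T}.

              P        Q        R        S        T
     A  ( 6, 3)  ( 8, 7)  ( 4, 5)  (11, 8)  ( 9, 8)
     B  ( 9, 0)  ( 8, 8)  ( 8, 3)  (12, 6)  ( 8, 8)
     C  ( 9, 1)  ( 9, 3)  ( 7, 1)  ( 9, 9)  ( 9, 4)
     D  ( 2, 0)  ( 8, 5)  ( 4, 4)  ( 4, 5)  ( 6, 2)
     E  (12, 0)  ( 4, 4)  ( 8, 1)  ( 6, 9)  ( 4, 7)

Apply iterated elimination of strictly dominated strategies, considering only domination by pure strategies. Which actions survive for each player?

Remaining: P1:{A,B,C} P2:{Q,S,T}

P1 drop D (C beats it: P:9>2 Q:9>8 R:7>4 S:9>4 T:9>6)
P2 drop P (Q beats it: A:7>3 B:8>0 C:3>1 E:4>0)
P2 drop R (Q beats it: A:7>5 B:8>3 C:3>1 E:4>1)
P1 drop E (A beats it: Q:8>4 S:11>6 T:9>4)
P1→{A,B,C} P2→{Q,S,T}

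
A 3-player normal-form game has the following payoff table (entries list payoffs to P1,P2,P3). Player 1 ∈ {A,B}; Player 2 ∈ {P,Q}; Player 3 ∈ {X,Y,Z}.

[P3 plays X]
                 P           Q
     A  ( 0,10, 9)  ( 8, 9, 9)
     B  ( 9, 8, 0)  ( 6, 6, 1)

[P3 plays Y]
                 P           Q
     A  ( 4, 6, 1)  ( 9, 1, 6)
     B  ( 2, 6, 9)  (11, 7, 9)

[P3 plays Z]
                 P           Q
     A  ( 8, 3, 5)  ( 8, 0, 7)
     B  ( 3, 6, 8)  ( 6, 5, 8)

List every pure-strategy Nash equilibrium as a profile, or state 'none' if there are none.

(A,P,X): not NE [P1→B gives 9>0]
(A,P,Y): not NE [P3→X gives 9>1]
(A,P,Z): not NE [P3→X gives 9>5]
(A,Q,X): not NE [P2→P gives 10>9]
(A,Q,Y): not NE [P1→B gives 11>9; P2→P gives 6>1; P3→X gives 9>6]
(A,Q,Z): not NE [P2→P gives 3>0; P3→X gives 9>7]
(B,P,X): not NE [P3→Y gives 9>0]
(B,P,Y): not NE [P1→A gives 4>2; P2→Q gives 7>6]
(B,P,Z): not NE [P1→A gives 8>3; P3→Y gives 9>8]
(B,Q,X): not NE [P1→A gives 8>6; P2→P gives 8>6; P3→Y gives 9>1]
(B,Q,Y): NE
(B,Q,Z): not NE [P1→A gives 8>6; P2→P gives 6>5; P3→Y gives 9>8]

PSNE = {(B,Q,Y)}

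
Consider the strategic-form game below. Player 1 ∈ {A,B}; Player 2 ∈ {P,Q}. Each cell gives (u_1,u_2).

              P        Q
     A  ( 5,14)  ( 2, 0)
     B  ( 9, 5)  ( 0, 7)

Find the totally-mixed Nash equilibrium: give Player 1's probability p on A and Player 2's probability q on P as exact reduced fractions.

p=1/8, q=1/3

P1 indiff ⇒ q·5+(1-q)·2 = q·9+(1-q)·0 ⇒ q(-4) = (1-q)(-2) ⇒ q = 1/3
P2 indiff ⇒ p·14+(1-p)·5 = p·0+(1-p)·7 ⇒ p(14) = (1-p)(2) ⇒ p = 1/8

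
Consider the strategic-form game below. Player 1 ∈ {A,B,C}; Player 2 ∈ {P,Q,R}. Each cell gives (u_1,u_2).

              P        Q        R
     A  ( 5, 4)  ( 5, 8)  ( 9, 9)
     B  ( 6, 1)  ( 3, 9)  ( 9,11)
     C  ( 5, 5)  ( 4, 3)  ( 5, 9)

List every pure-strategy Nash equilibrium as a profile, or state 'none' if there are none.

(A,P): not NE [P1→B gives 6>5; P2→R gives 9>4]
(A,Q): not NE [P2→R gives 9>8]
(A,R): NE
(B,P): not NE [P2→R gives 11>1]
(B,Q): not NE [P1→A gives 5>3; P2→R gives 11>9]
(B,R): NE
(C,P): not NE [P1→B gives 6>5; P2→R gives 9>5]
(C,Q): not NE [P1→A gives 5>4; P2→R gives 9>3]
(C,R): not NE [P1→B gives 9>5]

NE set: (A,R), (B,R)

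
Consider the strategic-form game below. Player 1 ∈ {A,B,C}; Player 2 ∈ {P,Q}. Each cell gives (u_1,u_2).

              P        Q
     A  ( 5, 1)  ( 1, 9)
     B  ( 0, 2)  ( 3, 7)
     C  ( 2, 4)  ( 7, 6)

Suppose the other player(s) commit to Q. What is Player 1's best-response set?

argmax u_1 = {C}

u_1(A vs Q) = 1
u_1(B vs Q) = 3
u_1(C vs Q) = 7
max payoff 7 at {C}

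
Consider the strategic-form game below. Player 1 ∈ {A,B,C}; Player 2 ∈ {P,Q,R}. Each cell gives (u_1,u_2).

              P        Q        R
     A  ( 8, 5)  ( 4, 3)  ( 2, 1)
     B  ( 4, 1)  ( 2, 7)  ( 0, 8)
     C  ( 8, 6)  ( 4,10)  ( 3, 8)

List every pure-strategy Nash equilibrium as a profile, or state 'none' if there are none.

PSNE = {(A,P), (C,Q)}

(A,P): NE
(A,Q): not NE [P2→P gives 5>3]
(A,R): not NE [P1→C gives 3>2; P2→P gives 5>1]
(B,P): not NE [P1→C gives 8>4; P2→R gives 8>1]
(B,Q): not NE [P1→C gives 4>2; P2→R gives 8>7]
(B,R): not NE [P1→C gives 3>0]
(C,P): not NE [P2→Q gives 10>6]
(C,Q): NE
(C,R): not NE [P2→Q gives 10>8]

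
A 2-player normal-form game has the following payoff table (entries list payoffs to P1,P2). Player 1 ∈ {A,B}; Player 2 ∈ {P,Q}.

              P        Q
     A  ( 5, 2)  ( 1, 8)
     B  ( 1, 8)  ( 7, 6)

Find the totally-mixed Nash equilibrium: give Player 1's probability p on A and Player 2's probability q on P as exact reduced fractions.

P1 indiff ⇒ q·5+(1-q)·1 = q·1+(1-q)·7 ⇒ q(4) = (1-q)(6) ⇒ q = 3/5
P2 indiff ⇒ p·2+(1-p)·8 = p·8+(1-p)·6 ⇒ p(-6) = (1-p)(-2) ⇒ p = 1/4

P1 mixes 1/4 on A; P2 mixes 3/5 on P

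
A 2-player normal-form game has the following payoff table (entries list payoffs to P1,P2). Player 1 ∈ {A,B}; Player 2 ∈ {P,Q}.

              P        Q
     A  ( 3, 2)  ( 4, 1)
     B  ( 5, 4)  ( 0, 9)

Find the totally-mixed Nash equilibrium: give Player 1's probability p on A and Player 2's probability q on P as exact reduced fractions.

P1 mixes 5/6 on A; P2 mixes 2/3 on P

P1 indiff ⇒ q·3+(1-q)·4 = q·5+(1-q)·0 ⇒ q(-2) = (1-q)(-4) ⇒ q = 2/3
P2 indiff ⇒ p·2+(1-p)·4 = p·1+(1-p)·9 ⇒ p(1) = (1-p)(5) ⇒ p = 5/6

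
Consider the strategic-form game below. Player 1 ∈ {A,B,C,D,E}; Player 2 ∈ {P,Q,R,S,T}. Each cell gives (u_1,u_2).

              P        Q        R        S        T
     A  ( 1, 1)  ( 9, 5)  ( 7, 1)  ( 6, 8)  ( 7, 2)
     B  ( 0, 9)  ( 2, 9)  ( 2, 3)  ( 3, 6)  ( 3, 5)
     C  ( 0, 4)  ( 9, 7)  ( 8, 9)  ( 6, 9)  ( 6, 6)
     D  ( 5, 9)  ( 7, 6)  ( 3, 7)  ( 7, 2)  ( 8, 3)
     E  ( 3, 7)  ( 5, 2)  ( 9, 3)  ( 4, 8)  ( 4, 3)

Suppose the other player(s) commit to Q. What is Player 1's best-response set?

u_1(A vs Q) = 9
u_1(B vs Q) = 2
u_1(C vs Q) = 9
u_1(D vs Q) = 7
u_1(E vs Q) = 5
max payoff 9 at {A,C}

argmax u_1 = {A,C}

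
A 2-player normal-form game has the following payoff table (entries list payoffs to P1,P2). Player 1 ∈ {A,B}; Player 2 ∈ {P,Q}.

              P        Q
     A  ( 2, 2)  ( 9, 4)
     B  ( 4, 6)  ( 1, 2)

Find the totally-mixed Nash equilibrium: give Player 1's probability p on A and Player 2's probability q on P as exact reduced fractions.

P1 mixes 2/3 on A; P2 mixes 4/5 on P

P1 indiff ⇒ q·2+(1-q)·9 = q·4+(1-q)·1 ⇒ q(-2) = (1-q)(-8) ⇒ q = 4/5
P2 indiff ⇒ p·2+(1-p)·6 = p·4+(1-p)·2 ⇒ p(-2) = (1-p)(-4) ⇒ p = 2/3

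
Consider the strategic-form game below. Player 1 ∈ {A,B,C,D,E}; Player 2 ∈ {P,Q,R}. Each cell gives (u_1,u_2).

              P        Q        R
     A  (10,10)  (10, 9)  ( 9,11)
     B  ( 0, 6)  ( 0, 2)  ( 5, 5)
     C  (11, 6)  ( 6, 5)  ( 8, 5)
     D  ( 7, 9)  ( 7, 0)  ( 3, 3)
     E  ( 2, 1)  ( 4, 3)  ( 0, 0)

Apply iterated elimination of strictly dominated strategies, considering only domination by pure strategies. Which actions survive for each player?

Survivors P1:{A,C} P2:{P,R}

P1 drop B (A beats it: P:10>0 Q:10>0 R:9>5)
P1 drop D (A beats it: P:10>7 Q:10>7 R:9>3)
P1 drop E (A beats it: P:10>2 Q:10>4 R:9>0)
P2 drop Q (P beats it: A:10>9 C:6>5)
P1→{A,C} P2→{P,R}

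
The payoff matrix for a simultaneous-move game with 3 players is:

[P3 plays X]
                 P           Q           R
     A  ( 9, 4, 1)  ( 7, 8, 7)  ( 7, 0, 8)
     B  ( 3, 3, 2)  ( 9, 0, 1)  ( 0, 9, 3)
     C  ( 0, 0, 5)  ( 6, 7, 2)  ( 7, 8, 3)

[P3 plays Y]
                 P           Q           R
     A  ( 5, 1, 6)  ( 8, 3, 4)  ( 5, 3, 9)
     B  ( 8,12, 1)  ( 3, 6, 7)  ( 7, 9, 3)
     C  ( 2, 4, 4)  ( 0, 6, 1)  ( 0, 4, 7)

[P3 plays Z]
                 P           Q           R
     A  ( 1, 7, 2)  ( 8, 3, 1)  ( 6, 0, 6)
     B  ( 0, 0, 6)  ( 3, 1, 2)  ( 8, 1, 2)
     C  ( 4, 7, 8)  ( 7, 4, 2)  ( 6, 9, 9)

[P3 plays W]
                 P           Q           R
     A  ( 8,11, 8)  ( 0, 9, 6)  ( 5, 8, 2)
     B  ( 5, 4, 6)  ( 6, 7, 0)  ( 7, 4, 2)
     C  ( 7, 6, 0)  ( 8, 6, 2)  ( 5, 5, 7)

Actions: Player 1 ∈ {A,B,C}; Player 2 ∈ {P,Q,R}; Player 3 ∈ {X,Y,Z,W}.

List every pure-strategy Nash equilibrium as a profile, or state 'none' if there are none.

PSNE = {(A,P,W), (C,Q,W)}

(A,P,X): not NE [P2→Q gives 8>4; P3→W gives 8>1]
(A,P,Y): not NE [P1→B gives 8>5; P2→R gives 3>1; P3→W gives 8>6]
(A,P,Z): not NE [P1→C gives 4>1; P3→W gives 8>2]
(A,P,W): NE
(A,Q,X): not NE [P1→B gives 9>7]
(A,Q,Y): not NE [P3→X gives 7>4]
(A,Q,Z): not NE [P2→P gives 7>3; P3→X gives 7>1]
(A,Q,W): not NE [P1→C gives 8>0; P2→P gives 11>9; P3→X gives 7>6]
(A,R,X): not NE [P2→Q gives 8>0; P3→Y gives 9>8]
(A,R,Y): not NE [P1→B gives 7>5]
(A,R,Z): not NE [P1→B gives 8>6; P2→P gives 7>0; P3→Y gives 9>6]
(A,R,W): not NE [P1→B gives 7>5; P2→P gives 11>8; P3→Y gives 9>2]
(B,P,X): not NE [P1→A gives 9>3; P2→R gives 9>3; P3→W gives 6>2]
(B,P,Y): not NE [P3→W gives 6>1]
(B,P,Z): not NE [P1→C gives 4>0; P2→R gives 1>0]
(B,P,W): not NE [P1→A gives 8>5; P2→Q gives 7>4]
(B,Q,X): not NE [P2→R gives 9>0; P3→Y gives 7>1]
(B,Q,Y): not NE [P1→A gives 8>3; P2→P gives 12>6]
(B,Q,Z): not NE [P1→A gives 8>3; P3→Y gives 7>2]
(B,Q,W): not NE [P1→C gives 8>6; P3→Y gives 7>0]
(B,R,X): not NE [P1→C gives 7>0]
(B,R,Y): not NE [P2→P gives 12>9]
(B,R,Z): not NE [P3→Y gives 3>2]
(B,R,W): not NE [P2→Q gives 7>4; P3→Y gives 3>2]
(C,P,X): not NE [P1→A gives 9>0; P2→R gives 8>0; P3→Z gives 8>5]
(C,P,Y): not NE [P1→B gives 8>2; P2→Q gives 6>4; P3→Z gives 8>4]
(C,P,Z): not NE [P2→R gives 9>7]
(C,P,W): not NE [P1→A gives 8>7; P3→Z gives 8>0]
(C,Q,X): not NE [P1→B gives 9>6; P2→R gives 8>7]
(C,Q,Y): not NE [P1→A gives 8>0; P3→W gives 2>1]
(C,Q,Z): not NE [P1→A gives 8>7; P2→R gives 9>4]
(C,Q,W): NE
(C,R,X): not NE [P3→Z gives 9>3]
(C,R,Y): not NE [P1→B gives 7>0; P2→Q gives 6>4; P3→Z gives 9>7]
(C,R,Z): not NE [P1→B gives 8>6]
(C,R,W): not NE [P1→B gives 7>5; P2→Q gives 6>5; P3→Z gives 9>7]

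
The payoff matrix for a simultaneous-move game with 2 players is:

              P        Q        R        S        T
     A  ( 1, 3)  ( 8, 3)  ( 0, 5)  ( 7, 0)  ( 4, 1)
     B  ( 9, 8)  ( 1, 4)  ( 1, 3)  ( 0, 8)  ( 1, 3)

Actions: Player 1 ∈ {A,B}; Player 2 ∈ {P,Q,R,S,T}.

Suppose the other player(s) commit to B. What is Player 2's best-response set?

u_2(P vs B) = 8
u_2(Q vs B) = 4
u_2(R vs B) = 3
u_2(S vs B) = 8
u_2(T vs B) = 3
max payoff 8 at {P,S}

BR_2 = {P,S}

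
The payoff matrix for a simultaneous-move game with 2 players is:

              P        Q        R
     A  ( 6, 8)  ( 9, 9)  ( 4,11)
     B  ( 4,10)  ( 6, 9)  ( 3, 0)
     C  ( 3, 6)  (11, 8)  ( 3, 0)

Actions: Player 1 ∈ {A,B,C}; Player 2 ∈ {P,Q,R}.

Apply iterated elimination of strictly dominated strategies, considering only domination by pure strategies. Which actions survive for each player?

P1 drop B (A beats it: P:6>4 Q:9>6 R:4>3)
P2 drop P (Q beats it: A:9>8 C:8>6)
P1→{A,C} P2→{Q,R}

IESDS → P1:{A,C} P2:{Q,R}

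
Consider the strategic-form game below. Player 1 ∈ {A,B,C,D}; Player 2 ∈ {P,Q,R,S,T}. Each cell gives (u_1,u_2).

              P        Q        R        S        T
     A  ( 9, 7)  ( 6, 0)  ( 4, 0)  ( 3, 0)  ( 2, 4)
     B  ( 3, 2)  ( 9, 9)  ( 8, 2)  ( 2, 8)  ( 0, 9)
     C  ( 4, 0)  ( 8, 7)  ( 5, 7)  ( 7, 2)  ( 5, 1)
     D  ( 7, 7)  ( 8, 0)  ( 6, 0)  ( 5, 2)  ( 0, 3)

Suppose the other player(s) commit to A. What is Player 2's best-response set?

P2 best: {P}

u_2(P vs A) = 7
u_2(Q vs A) = 0
u_2(R vs A) = 0
u_2(S vs A) = 0
u_2(T vs A) = 4
max payoff 7 at {P}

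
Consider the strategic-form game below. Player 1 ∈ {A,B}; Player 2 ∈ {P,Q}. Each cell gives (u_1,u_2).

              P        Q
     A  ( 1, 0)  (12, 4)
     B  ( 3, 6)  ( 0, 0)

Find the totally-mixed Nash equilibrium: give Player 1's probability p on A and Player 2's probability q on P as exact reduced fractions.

P1 indiff ⇒ q·1+(1-q)·12 = q·3+(1-q)·0 ⇒ q(-2) = (1-q)(-12) ⇒ q = 6/7
P2 indiff ⇒ p·0+(1-p)·6 = p·4+(1-p)·0 ⇒ p(-4) = (1-p)(-6) ⇒ p = 3/5

p=3/5, q=6/7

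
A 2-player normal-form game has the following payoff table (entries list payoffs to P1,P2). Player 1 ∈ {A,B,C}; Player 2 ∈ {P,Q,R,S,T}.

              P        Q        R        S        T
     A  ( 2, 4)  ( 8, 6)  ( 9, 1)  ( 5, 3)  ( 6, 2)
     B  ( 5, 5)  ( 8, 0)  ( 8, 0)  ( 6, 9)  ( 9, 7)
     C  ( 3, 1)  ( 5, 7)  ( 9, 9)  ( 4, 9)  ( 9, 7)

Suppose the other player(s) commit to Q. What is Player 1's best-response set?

u_1(A vs Q) = 8
u_1(B vs Q) = 8
u_1(C vs Q) = 5
max payoff 8 at {A,B}

BR_1 = {A,B}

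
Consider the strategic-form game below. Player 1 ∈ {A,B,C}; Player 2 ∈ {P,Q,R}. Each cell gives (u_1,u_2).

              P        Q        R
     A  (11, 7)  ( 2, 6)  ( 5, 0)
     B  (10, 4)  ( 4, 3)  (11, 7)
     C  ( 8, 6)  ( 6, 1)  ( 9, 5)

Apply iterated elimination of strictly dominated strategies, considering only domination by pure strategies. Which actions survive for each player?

IESDS → P1:{A,B} P2:{P,R}

P2 drop Q (P beats it: A:7>6 B:4>3 C:6>1)
P1 drop C (B beats it: P:10>8 R:11>9)
P1→{A,B} P2→{P,R}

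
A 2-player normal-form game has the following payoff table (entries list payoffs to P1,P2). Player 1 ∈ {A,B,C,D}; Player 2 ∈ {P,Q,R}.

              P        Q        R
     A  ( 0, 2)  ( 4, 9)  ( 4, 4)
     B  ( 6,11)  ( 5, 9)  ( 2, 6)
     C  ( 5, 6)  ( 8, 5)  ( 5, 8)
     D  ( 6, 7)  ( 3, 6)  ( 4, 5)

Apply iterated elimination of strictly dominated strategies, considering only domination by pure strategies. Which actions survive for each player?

P1 drop A (C beats it: P:5>0 Q:8>4 R:5>4)
P2 drop Q (P beats it: B:11>9 C:6>5 D:7>6)
P1→{B,C,D} P2→{P,R}

Survivors P1:{B,C,D} P2:{P,R}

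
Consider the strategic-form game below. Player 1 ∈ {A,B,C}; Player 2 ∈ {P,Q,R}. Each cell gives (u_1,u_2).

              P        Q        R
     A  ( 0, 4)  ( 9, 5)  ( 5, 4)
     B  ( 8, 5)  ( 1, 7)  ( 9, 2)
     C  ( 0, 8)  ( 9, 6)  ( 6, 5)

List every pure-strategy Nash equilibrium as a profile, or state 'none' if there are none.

(A,P): not NE [P1→B gives 8>0; P2→Q gives 5>4]
(A,Q): NE
(A,R): not NE [P1→B gives 9>5; P2→Q gives 5>4]
(B,P): not NE [P2→Q gives 7>5]
(B,Q): not NE [P1→C gives 9>1]
(B,R): not NE [P2→Q gives 7>2]
(C,P): not NE [P1→B gives 8>0]
(C,Q): not NE [P2→P gives 8>6]
(C,R): not NE [P1→B gives 9>6; P2→P gives 8>5]

NE set: (A,Q)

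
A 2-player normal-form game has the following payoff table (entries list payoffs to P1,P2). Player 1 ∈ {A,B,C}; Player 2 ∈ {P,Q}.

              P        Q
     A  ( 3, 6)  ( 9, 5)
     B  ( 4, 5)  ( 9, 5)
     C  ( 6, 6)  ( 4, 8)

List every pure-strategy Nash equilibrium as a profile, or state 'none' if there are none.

(A,P): not NE [P1→C gives 6>3]
(A,Q): not NE [P2→P gives 6>5]
(B,P): not NE [P1→C gives 6>4]
(B,Q): NE
(C,P): not NE [P2→Q gives 8>6]
(C,Q): not NE [P1→B gives 9>4]

NE set: (B,Q)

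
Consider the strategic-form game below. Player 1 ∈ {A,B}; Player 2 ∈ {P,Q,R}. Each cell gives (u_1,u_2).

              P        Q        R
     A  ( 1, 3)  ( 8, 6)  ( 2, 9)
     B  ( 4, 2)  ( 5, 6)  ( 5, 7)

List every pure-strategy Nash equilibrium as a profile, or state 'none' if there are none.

Nash profiles: (B,R)

(A,P): not NE [P1→B gives 4>1; P2→R gives 9>3]
(A,Q): not NE [P2→R gives 9>6]
(A,R): not NE [P1→B gives 5>2]
(B,P): not NE [P2→R gives 7>2]
(B,Q): not NE [P1→A gives 8>5; P2→R gives 7>6]
(B,R): NE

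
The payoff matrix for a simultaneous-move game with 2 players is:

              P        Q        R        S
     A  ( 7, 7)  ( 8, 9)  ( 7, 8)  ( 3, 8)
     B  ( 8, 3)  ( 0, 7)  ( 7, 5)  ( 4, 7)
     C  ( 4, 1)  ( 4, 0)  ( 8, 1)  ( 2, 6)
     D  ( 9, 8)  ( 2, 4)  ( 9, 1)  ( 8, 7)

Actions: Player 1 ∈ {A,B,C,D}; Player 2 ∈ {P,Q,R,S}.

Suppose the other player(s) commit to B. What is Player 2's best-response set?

u_2(P vs B) = 3
u_2(Q vs B) = 7
u_2(R vs B) = 5
u_2(S vs B) = 7
max payoff 7 at {Q,S}

argmax u_2 = {Q,S}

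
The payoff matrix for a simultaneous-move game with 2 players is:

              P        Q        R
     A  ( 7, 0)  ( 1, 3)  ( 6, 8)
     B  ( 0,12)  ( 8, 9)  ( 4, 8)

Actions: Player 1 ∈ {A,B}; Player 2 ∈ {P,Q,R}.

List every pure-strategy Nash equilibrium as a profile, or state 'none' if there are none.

Nash profiles: (A,R)

(A,P): not NE [P2→R gives 8>0]
(A,Q): not NE [P1→B gives 8>1; P2→R gives 8>3]
(A,R): NE
(B,P): not NE [P1→A gives 7>0]
(B,Q): not NE [P2→P gives 12>9]
(B,R): not NE [P1→A gives 6>4; P2→P gives 12>8]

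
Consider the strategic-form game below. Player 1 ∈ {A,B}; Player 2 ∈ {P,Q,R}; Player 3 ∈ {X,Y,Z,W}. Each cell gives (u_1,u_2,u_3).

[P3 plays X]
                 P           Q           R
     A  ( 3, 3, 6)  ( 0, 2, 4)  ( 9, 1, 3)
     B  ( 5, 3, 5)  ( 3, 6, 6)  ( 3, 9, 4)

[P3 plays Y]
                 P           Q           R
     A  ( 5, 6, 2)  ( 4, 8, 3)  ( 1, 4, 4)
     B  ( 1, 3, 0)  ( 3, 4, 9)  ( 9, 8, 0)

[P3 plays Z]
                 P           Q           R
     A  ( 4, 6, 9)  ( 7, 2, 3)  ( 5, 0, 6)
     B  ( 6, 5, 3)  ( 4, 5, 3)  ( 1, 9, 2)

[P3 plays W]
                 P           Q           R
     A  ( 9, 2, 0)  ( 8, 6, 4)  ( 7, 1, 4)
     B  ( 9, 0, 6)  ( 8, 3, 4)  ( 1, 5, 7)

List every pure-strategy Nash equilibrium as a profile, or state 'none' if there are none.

PSNE = {(A,Q,W)}

(A,P,X): not NE [P1→B gives 5>3; P3→Z gives 9>6]
(A,P,Y): not NE [P2→Q gives 8>6; P3→Z gives 9>2]
(A,P,Z): not NE [P1→B gives 6>4]
(A,P,W): not NE [P2→Q gives 6>2; P3→Z gives 9>0]
(A,Q,X): not NE [P1→B gives 3>0; P2→P gives 3>2]
(A,Q,Y): not NE [P3→W gives 4>3]
(A,Q,Z): not NE [P2→P gives 6>2; P3→W gives 4>3]
(A,Q,W): NE
(A,R,X): not NE [P2→P gives 3>1; P3→Z gives 6>3]
(A,R,Y): not NE [P1→B gives 9>1; P2→Q gives 8>4; P3→Z gives 6>4]
(A,R,Z): not NE [P2→P gives 6>0]
(A,R,W): not NE [P2→Q gives 6>1; P3→Z gives 6>4]
(B,P,X): not NE [P2→R gives 9>3; P3→W gives 6>5]
(B,P,Y): not NE [P1→A gives 5>1; P2→R gives 8>3; P3→W gives 6>0]
(B,P,Z): not NE [P2→R gives 9>5; P3→W gives 6>3]
(B,P,W): not NE [P2→R gives 5>0]
(B,Q,X): not NE [P2→R gives 9>6; P3→Y gives 9>6]
(B,Q,Y): not NE [P1→A gives 4>3; P2→R gives 8>4]
(B,Q,Z): not NE [P1→A gives 7>4; P2→R gives 9>5; P3→Y gives 9>3]
(B,Q,W): not NE [P2→R gives 5>3; P3→Y gives 9>4]
(B,R,X): not NE [P1→A gives 9>3; P3→W gives 7>4]
(B,R,Y): not NE [P3→W gives 7>0]
(B,R,Z): not NE [P1→A gives 5>1; P3→W gives 7>2]
(B,R,W): not NE [P1→A gives 7>1]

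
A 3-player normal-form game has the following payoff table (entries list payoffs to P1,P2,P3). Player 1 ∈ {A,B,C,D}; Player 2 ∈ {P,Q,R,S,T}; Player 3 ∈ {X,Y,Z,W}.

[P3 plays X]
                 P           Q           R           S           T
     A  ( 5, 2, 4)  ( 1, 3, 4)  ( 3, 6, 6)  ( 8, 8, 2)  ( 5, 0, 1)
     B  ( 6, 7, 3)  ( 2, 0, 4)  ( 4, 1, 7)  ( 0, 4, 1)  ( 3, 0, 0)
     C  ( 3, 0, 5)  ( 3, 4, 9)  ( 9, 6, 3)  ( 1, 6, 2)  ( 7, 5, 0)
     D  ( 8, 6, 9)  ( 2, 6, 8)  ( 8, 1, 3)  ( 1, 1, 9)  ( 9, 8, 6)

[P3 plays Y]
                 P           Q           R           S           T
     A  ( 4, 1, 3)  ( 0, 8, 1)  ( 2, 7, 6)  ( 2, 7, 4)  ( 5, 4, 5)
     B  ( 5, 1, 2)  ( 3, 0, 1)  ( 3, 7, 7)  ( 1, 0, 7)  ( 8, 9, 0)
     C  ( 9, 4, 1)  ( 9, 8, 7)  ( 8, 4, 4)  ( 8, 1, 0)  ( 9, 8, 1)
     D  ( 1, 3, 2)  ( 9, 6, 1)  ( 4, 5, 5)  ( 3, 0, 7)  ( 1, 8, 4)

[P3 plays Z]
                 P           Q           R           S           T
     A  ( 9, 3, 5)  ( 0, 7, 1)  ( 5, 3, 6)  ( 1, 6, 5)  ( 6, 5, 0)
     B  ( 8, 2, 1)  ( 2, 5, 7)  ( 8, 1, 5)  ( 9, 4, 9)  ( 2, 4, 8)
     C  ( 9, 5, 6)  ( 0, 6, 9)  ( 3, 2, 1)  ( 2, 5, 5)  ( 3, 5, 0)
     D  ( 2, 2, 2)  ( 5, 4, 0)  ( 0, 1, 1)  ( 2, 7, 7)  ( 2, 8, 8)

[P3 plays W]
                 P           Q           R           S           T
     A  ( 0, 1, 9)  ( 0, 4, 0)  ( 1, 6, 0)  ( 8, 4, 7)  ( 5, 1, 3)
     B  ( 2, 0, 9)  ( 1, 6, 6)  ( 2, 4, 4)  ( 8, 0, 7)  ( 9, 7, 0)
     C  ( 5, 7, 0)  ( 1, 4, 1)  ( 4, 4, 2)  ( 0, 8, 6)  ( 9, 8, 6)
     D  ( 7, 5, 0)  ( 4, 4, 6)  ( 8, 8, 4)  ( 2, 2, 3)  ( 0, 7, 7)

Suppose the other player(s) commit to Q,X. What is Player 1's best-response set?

BR_1 = {C}

u_1(A vs Q,X) = 1
u_1(B vs Q,X) = 2
u_1(C vs Q,X) = 3
u_1(D vs Q,X) = 2
max payoff 3 at {C}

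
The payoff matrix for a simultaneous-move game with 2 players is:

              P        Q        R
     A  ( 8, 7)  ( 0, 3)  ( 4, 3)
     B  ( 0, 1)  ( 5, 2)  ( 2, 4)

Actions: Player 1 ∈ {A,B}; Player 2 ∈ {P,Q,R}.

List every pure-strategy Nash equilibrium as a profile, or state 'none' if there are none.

(A,P): NE
(A,Q): not NE [P1→B gives 5>0; P2→P gives 7>3]
(A,R): not NE [P2→P gives 7>3]
(B,P): not NE [P1→A gives 8>0; P2→R gives 4>1]
(B,Q): not NE [P2→R gives 4>2]
(B,R): not NE [P1→A gives 4>2]

PSNE = {(A,P)}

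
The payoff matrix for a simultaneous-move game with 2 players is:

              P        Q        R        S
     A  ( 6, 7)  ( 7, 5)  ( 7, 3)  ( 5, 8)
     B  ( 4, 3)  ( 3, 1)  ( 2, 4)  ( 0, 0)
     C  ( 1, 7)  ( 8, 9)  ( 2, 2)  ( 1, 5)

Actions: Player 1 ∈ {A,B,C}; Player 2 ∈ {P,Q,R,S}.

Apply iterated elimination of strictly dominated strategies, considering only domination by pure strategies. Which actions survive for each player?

Remaining: P1:{A,C} P2:{P,Q,S}

P1 drop B (A beats it: P:6>4 Q:7>3 R:7>2 S:5>0)
P2 drop R (P beats it: A:7>3 C:7>2)
P1→{A,C} P2→{P,Q,S}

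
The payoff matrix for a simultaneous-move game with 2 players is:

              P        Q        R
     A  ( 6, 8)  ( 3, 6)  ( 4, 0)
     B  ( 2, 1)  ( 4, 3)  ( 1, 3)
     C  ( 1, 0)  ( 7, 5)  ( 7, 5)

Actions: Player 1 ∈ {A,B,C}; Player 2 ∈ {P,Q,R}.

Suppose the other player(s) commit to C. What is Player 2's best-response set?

u_2(P vs C) = 0
u_2(Q vs C) = 5
u_2(R vs C) = 5
max payoff 5 at {Q,R}

argmax u_2 = {Q,R}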